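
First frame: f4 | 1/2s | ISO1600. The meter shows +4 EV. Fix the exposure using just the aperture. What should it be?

f/16

Overexposed by 4 stops → need 4 stops darker.
Aperture: f/4 → f/5.6 → f/8 → f/11 → f/16.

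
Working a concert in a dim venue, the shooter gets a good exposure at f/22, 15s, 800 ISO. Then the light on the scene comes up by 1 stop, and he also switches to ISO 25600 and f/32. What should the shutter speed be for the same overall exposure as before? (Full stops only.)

Scene light: 1 stop brighter.
ISO: 800 → 1600 → 3200 → 6400 → 12800 → 25600 — 5 stops higher (brighter).
Aperture: f/22 → f/32 — 1 stop smaller aperture (darker).
Net so far: 5 stops brighter. Shutter speed: 15 → 8 → 4 → 2 → 1 → 1/2.

1/2s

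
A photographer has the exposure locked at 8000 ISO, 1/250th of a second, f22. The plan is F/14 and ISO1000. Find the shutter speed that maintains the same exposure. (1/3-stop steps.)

1/80s

Aperture: f/22 → f/20 → f/18 → f/16 → f/14 — 1 1/3 stops opened up (brighter).
ISO: 8000 → 6400 → 5000 → 4000 → 3200 → 2500 → 2000 → 1600 → 1250 → 1000 — 3 stops dropped (darker).
Net change so far: 1 2/3 stops darker. Offset with the shutter speed: 1/250 → 1/200 → 1/160 → 1/125 → 1/100 → 1/80.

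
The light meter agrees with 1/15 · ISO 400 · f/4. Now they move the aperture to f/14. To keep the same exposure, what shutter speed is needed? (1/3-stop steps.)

Aperture: f/4 → f/4.5 → f/5 → f/5.6 → f/6.3 → f/7.1 → f/8 → f/9 → f/10 → f/11 → f/13 → f/14 — 3 2/3 stops smaller aperture (darker).
Need 3 2/3 stops brighter from the shutter speed: 1/15 → 1/13 → 1/10 → 1/8 → 1/6 → 1/5 → 1/4 → 0.3 → 0.4 → 0.5 → 0.6 → 0.8.

0.8 s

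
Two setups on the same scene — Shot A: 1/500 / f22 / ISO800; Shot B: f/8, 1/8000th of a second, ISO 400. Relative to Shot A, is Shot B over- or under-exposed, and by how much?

2 stops darker

Aperture: f/22 → f/16 → f/11 → f/8 — 3 stops wider (brighter).
Shutter speed: 1/500 → 1/1000 → 1/2000 → 1/4000 → 1/8000 — 4 stops faster (darker).
ISO: 800 → 400 — 1 stop dropped (darker).
Net: +3 −4 −1 = −2 stops.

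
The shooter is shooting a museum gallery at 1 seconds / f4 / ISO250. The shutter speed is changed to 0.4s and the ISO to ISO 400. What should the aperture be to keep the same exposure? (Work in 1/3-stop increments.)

Shutter speed: 1 → 0.8 → 0.6 → 0.5 → 0.4 — 1 1/3 stops shorter (darker).
ISO: 250 → 320 → 400 — 2/3 stop higher (brighter).
Net change so far: 2/3 stop darker. Offset with the aperture: f/4 → f/3.5 → f/3.2.

f/3.2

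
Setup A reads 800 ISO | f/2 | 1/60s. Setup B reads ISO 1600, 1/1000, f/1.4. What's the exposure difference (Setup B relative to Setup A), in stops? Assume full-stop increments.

Aperture: f/2 → f/1.4 — 1 stop opened up (brighter).
Shutter speed: 1/60 → 1/125 → 1/250 → 1/500 → 1/1000 — 4 stops faster (darker).
ISO: 800 → 1600 — 1 stop raised (brighter).
Net: +1 −4 +1 = −2 stops.

2 stops darker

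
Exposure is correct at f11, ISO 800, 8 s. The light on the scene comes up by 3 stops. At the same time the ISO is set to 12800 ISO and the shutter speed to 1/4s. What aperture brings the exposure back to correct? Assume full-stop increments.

Scene light: 3 stops brighter.
ISO: 800 → 1600 → 3200 → 6400 → 12800 — 4 stops higher (brighter).
Shutter speed: 8 → 4 → 2 → 1 → 1/2 → 1/4 — 5 stops faster (darker).
Net so far: 2 stops brighter. Aperture: f/11 → f/16 → f/22.

f/22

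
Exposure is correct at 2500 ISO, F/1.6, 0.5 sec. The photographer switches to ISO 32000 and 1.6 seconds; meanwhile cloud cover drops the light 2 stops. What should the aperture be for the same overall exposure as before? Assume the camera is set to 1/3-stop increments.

Scene light: 2 stops darker.
ISO: 2500 → 3200 → 4000 → 5000 → 6400 → 8000 → 10000 → 12800 → 16000 → 20000 → 25600 → 32000 — 3 2/3 stops higher (brighter).
Shutter speed: 0.5 → 0.6 → 0.8 → 1 → 1.3 → 1.6 — 1 2/3 stops slower (brighter).
Net so far: 3 1/3 stops brighter. Aperture: f/1.6 → f/1.8 → f/2 → f/2.2 → f/2.5 → f/2.8 → f/3.2 → f/3.5 → f/4 → f/4.5 → f/5.

f/5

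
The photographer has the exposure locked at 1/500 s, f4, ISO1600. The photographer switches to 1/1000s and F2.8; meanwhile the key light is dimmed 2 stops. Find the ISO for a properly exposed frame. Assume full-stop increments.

Scene light: 2 stops darker.
Shutter speed: 1/500 → 1/1000 — 1 stop shorter (darker).
Aperture: f/4 → f/2.8 — 1 stop opened up (brighter).
Net so far: 2 stops darker. ISO: 1600 → 3200 → 6400.

ISO 6400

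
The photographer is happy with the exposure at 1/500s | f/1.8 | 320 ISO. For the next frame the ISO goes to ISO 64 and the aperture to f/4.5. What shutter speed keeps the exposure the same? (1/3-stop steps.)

ISO: 320 → 250 → 200 → 160 → 125 → 100 → 80 → 64 — 2 1/3 stops dropped (darker).
Aperture: f/1.8 → f/2 → f/2.2 → f/2.5 → f/2.8 → f/3.2 → f/3.5 → f/4 → f/4.5 — 2 2/3 stops smaller aperture (darker).
Net change so far: 5 stops darker. Offset with the shutter speed: 1/500 → 1/400 → 1/320 → 1/250 → 1/200 → 1/160 → 1/125 → 1/100 → 1/80 → 1/60 → 1/50 → 1/40 → 1/30 → 1/25 → 1/20 → 1/15.

1/15s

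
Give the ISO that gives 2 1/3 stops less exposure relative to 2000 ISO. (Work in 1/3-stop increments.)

ISO: 2000 → 1600 → 1250 → 1000 → 800 → 640 → 500 → 400 — 2 1/3 stops dropped (darker).

ISO 400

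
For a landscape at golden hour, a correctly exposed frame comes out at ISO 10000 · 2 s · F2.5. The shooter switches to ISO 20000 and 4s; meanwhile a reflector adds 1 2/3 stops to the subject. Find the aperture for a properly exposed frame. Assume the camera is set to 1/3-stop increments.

f/9

Scene light: 1 2/3 stops brighter.
ISO: 10000 → 12800 → 16000 → 20000 — 1 stop higher (brighter).
Shutter speed: 2 → 2.5 → 3.2 → 4 — 1 stop longer (brighter).
Net so far: 3 2/3 stops brighter. Aperture: f/2.5 → f/2.8 → f/3.2 → f/3.5 → f/4 → f/4.5 → f/5 → f/5.6 → f/6.3 → f/7.1 → f/8 → f/9.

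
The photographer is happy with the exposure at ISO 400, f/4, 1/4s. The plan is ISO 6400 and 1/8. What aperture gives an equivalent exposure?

ISO: 400 → 800 → 1600 → 3200 → 6400 — 4 stops raised (brighter).
Shutter speed: 1/4 → 1/8 — 1 stop faster (darker).
Net change so far: 3 stops brighter. Offset with the aperture: f/4 → f/5.6 → f/8 → f/11.

f/11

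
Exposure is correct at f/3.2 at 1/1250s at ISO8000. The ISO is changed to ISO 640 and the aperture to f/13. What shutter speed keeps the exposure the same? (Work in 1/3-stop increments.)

1/6s

ISO: 8000 → 6400 → 5000 → 4000 → 3200 → 2500 → 2000 → 1600 → 1250 → 1000 → 800 → 640 — 3 2/3 stops lower (darker).
Aperture: f/3.2 → f/3.5 → f/4 → f/4.5 → f/5 → f/5.6 → f/6.3 → f/7.1 → f/8 → f/9 → f/10 → f/11 → f/13 — 4 stops narrower (darker).
Net change so far: 7 2/3 stops darker. Offset with the shutter speed: 1/1250 → 1/1000 → 1/800 → 1/640 → 1/500 → 1/400 → 1/320 → 1/250 → 1/200 → 1/160 → 1/125 → 1/100 → 1/80 → 1/60 → 1/50 → 1/40 → 1/30 → 1/25 → 1/20 → 1/15 → 1/13 → 1/10 → 1/8 → 1/6.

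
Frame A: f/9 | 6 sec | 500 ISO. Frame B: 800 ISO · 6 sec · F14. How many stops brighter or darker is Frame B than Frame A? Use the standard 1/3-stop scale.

Aperture: f/9 → f/10 → f/11 → f/13 → f/14 — 1 1/3 stops narrower (darker).
Shutter speed: unchanged.
ISO: 500 → 640 → 800 — 2/3 stop raised (brighter).
Net: −1 1/3 +2/3 = −2/3 stops.

2/3 stop darker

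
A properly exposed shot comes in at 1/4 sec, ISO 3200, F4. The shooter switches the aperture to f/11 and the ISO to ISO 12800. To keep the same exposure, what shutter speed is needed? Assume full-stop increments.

1/2s

Aperture: f/4 → f/5.6 → f/8 → f/11 — 3 stops narrower (darker).
ISO: 3200 → 6400 → 12800 — 2 stops higher (brighter).
Net change so far: 1 stop darker. Offset with the shutter speed: 1/4 → 1/2.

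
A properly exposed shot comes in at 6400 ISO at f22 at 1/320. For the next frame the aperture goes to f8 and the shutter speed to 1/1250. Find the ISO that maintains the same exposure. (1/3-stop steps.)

Aperture: f/22 → f/20 → f/18 → f/16 → f/14 → f/13 → f/11 → f/10 → f/9 → f/8 — 3 stops opened up (brighter).
Shutter speed: 1/320 → 1/400 → 1/500 → 1/640 → 1/800 → 1/1000 → 1/1250 — 2 stops shorter (darker).
Net change so far: 1 stop brighter. Offset with the ISO: 6400 → 5000 → 4000 → 3200.

ISO 3200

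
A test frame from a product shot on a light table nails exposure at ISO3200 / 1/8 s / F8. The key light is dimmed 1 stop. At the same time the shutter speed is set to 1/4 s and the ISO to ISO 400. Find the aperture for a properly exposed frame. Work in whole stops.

Scene light: 1 stop darker.
Shutter speed: 1/8 → 1/4 — 1 stop longer (brighter).
ISO: 3200 → 1600 → 800 → 400 — 3 stops lower (darker).
Net so far: 3 stops darker. Aperture: f/8 → f/5.6 → f/4 → f/2.8.

f/2.8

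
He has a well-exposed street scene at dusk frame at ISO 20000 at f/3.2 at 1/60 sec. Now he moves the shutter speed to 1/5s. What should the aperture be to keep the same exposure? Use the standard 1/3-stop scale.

f/11

Shutter speed: 1/60 → 1/50 → 1/40 → 1/30 → 1/25 → 1/20 → 1/15 → 1/13 → 1/10 → 1/8 → 1/6 → 1/5 — 3 2/3 stops longer (brighter).
Need 3 2/3 stops darker from the aperture: f/3.2 → f/3.5 → f/4 → f/4.5 → f/5 → f/5.6 → f/6.3 → f/7.1 → f/8 → f/9 → f/10 → f/11.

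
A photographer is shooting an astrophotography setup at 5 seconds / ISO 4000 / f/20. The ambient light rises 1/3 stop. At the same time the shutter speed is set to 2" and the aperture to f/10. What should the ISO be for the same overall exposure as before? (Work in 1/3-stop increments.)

Scene light: 1/3 stop brighter.
Shutter speed: 5 → 4 → 3.2 → 2.5 → 2 — 1 1/3 stops shorter (darker).
Aperture: f/20 → f/18 → f/16 → f/14 → f/13 → f/11 → f/10 — 2 stops larger aperture (brighter).
Net so far: 1 stop brighter. ISO: 4000 → 3200 → 2500 → 2000.

ISO 2000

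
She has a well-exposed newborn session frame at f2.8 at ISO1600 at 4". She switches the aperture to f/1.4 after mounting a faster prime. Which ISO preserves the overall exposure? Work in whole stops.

ISO 400

Aperture: f/2.8 → f/2 → f/1.4 — 2 stops larger aperture (brighter).
Need 2 stops darker from the ISO: 1600 → 800 → 400.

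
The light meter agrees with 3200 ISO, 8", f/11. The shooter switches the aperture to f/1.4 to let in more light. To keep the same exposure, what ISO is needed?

Aperture: f/11 → f/8 → f/5.6 → f/4 → f/2.8 → f/2 → f/1.4 — 6 stops wider (brighter).
Need 6 stops darker from the ISO: 3200 → 1600 → 800 → 400 → 200 → 100 → 50.

ISO 50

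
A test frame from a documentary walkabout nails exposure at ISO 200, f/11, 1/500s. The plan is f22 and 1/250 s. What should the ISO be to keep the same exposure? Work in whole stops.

ISO 400

Aperture: f/11 → f/16 → f/22 — 2 stops smaller aperture (darker).
Shutter speed: 1/500 → 1/250 — 1 stop longer (brighter).
Net change so far: 1 stop darker. Offset with the ISO: 200 → 400.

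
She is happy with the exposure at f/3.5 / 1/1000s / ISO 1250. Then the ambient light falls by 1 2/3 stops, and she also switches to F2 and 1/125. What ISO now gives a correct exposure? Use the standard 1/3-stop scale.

ISO 160

Scene light: 1 2/3 stops darker.
Aperture: f/3.5 → f/3.2 → f/2.8 → f/2.5 → f/2.2 → f/2 — 1 2/3 stops larger aperture (brighter).
Shutter speed: 1/1000 → 1/800 → 1/640 → 1/500 → 1/400 → 1/320 → 1/250 → 1/200 → 1/160 → 1/125 — 3 stops slower (brighter).
Net so far: 3 stops brighter. ISO: 1250 → 1000 → 800 → 640 → 500 → 400 → 320 → 250 → 200 → 160.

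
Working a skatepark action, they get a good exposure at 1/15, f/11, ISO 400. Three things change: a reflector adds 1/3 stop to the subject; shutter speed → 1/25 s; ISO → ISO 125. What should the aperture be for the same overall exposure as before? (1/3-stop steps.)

f/5.6

Scene light: 1/3 stop brighter.
Shutter speed: 1/15 → 1/20 → 1/25 — 2/3 stop faster (darker).
ISO: 400 → 320 → 250 → 200 → 160 → 125 — 1 2/3 stops dropped (darker).
Net so far: 2 stops darker. Aperture: f/11 → f/10 → f/9 → f/8 → f/7.1 → f/6.3 → f/5.6.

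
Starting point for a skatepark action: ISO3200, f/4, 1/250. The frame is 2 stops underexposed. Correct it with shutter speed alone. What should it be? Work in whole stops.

Underexposed by 2 stops → need 2 stops brighter.
Shutter speed: 1/250 → 1/125 → 1/60.

1/60s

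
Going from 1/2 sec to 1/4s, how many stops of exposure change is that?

1 stop

1/2 → 1/4 — count the steps: 1 stop.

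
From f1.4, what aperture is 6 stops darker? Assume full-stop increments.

f/11

Aperture: f/1.4 → f/2 → f/2.8 → f/4 → f/5.6 → f/8 → f/11 — 6 stops narrower (darker).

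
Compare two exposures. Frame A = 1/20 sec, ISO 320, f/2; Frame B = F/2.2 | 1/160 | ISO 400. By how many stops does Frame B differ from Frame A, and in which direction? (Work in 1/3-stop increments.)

3 stops darker

Aperture: f/2 → f/2.2 — 1/3 stop smaller aperture (darker).
Shutter speed: 1/20 → 1/25 → 1/30 → 1/40 → 1/50 → 1/60 → 1/80 → 1/100 → 1/125 → 1/160 — 3 stops faster (darker).
ISO: 320 → 400 — 1/3 stop higher (brighter).
Net: −1/3 −3 +1/3 = −3 stops.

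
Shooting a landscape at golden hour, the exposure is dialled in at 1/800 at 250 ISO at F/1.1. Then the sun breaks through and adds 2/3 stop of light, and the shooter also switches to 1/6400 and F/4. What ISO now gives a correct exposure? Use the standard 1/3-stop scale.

Scene light: 2/3 stop brighter.
Shutter speed: 1/800 → 1/1000 → 1/1250 → 1/1600 → 1/2000 → 1/2500 → 1/3200 → 1/4000 → 1/5000 → 1/6400 — 3 stops shorter (darker).
Aperture: f/1.1 → f/1.2 → f/1.4 → f/1.6 → f/1.8 → f/2 → f/2.2 → f/2.5 → f/2.8 → f/3.2 → f/3.5 → f/4 — 3 2/3 stops narrower (darker).
Net so far: 6 stops darker. ISO: 250 → 320 → 400 → 500 → 640 → 800 → 1000 → 1250 → 1600 → 2000 → 2500 → 3200 → 4000 → 5000 → 6400 → 8000 → 10000 → 12800 → 16000.

ISO 16000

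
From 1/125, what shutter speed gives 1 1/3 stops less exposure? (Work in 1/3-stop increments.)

1/320s

Shutter speed: 1/125 → 1/160 → 1/200 → 1/250 → 1/320 — 1 1/3 stops shorter (darker).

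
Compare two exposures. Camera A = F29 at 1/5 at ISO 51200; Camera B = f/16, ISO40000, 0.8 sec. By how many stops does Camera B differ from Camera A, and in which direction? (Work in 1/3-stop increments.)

Aperture: f/29 → f/25 → f/22 → f/20 → f/18 → f/16 — 1 2/3 stops opened up (brighter).
Shutter speed: 1/5 → 1/4 → 0.3 → 0.4 → 0.5 → 0.6 → 0.8 — 2 stops longer (brighter).
ISO: 51200 → 40000 — 1/3 stop dropped (darker).
Net: +1 2/3 +2 −1/3 = +3 1/3 stops.

3 1/3 stops brighter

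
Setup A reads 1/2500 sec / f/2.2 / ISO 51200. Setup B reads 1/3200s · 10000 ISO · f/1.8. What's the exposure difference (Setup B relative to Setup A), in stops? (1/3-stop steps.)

2 stops darker

Aperture: f/2.2 → f/2 → f/1.8 — 2/3 stop opened up (brighter).
Shutter speed: 1/2500 → 1/3200 — 1/3 stop faster (darker).
ISO: 51200 → 40000 → 32000 → 25600 → 20000 → 16000 → 12800 → 10000 — 2 1/3 stops dropped (darker).
Net: +2/3 −1/3 −2 1/3 = −2 stops.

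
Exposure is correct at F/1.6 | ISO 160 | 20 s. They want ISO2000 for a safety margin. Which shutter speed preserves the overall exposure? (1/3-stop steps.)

ISO: 160 → 200 → 250 → 320 → 400 → 500 → 640 → 800 → 1000 → 1250 → 1600 → 2000 — 3 2/3 stops higher (brighter).
Need 3 2/3 stops darker from the shutter speed: 20 → 15 → 13 → 10 → 8 → 6 → 5 → 4 → 3.2 → 2.5 → 2 → 1.6.

1.6 s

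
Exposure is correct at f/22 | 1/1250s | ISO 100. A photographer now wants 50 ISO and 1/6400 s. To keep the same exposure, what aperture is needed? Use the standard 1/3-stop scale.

ISO: 100 → 80 → 64 → 50 — 1 stop dropped (darker).
Shutter speed: 1/1250 → 1/1600 → 1/2000 → 1/2500 → 1/3200 → 1/4000 → 1/5000 → 1/6400 — 2 1/3 stops shorter (darker).
Net change so far: 3 1/3 stops darker. Offset with the aperture: f/22 → f/20 → f/18 → f/16 → f/14 → f/13 → f/11 → f/10 → f/9 → f/8 → f/7.1.

f/7.1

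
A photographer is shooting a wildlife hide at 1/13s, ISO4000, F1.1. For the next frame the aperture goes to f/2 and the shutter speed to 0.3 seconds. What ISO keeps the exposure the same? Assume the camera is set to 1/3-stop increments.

Aperture: f/1.1 → f/1.2 → f/1.4 → f/1.6 → f/1.8 → f/2 — 1 2/3 stops smaller aperture (darker).
Shutter speed: 1/13 → 1/10 → 1/8 → 1/6 → 1/5 → 1/4 → 0.3 — 2 stops longer (brighter).
Net change so far: 1/3 stop brighter. Offset with the ISO: 4000 → 3200.

ISO 3200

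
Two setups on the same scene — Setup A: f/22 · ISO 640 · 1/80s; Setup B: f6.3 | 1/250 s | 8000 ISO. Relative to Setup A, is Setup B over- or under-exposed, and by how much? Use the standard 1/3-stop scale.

5 2/3 stops brighter

Aperture: f/22 → f/20 → f/18 → f/16 → f/14 → f/13 → f/11 → f/10 → f/9 → f/8 → f/7.1 → f/6.3 — 3 2/3 stops wider (brighter).
Shutter speed: 1/80 → 1/100 → 1/125 → 1/160 → 1/200 → 1/250 — 1 2/3 stops shorter (darker).
ISO: 640 → 800 → 1000 → 1250 → 1600 → 2000 → 2500 → 3200 → 4000 → 5000 → 6400 → 8000 — 3 2/3 stops raised (brighter).
Net: +3 2/3 −1 2/3 +3 2/3 = +5 2/3 stops.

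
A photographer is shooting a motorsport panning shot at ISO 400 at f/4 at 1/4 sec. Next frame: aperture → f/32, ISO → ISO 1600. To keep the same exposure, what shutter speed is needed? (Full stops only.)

Aperture: f/4 → f/5.6 → f/8 → f/11 → f/16 → f/22 → f/32 — 6 stops stopped down (darker).
ISO: 400 → 800 → 1600 — 2 stops raised (brighter).
Net change so far: 4 stops darker. Offset with the shutter speed: 1/4 → 1/2 → 1 → 2 → 4.

4 s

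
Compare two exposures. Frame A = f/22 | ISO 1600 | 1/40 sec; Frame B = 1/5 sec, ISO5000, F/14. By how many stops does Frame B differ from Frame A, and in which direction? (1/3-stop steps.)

Aperture: f/22 → f/20 → f/18 → f/16 → f/14 — 1 1/3 stops wider (brighter).
Shutter speed: 1/40 → 1/30 → 1/25 → 1/20 → 1/15 → 1/13 → 1/10 → 1/8 → 1/6 → 1/5 — 3 stops slower (brighter).
ISO: 1600 → 2000 → 2500 → 3200 → 4000 → 5000 — 1 2/3 stops higher (brighter).
Net: +1 1/3 +3 +1 2/3 = +6 stops.

6 stops brighter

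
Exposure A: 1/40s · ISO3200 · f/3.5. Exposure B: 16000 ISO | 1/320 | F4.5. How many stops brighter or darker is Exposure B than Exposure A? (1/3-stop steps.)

1 1/3 stops darker

Aperture: f/3.5 → f/4 → f/4.5 — 2/3 stop stopped down (darker).
Shutter speed: 1/40 → 1/50 → 1/60 → 1/80 → 1/100 → 1/125 → 1/160 → 1/200 → 1/250 → 1/320 — 3 stops shorter (darker).
ISO: 3200 → 4000 → 5000 → 6400 → 8000 → 10000 → 12800 → 16000 — 2 1/3 stops raised (brighter).
Net: −2/3 −3 +2 1/3 = −1 1/3 stops.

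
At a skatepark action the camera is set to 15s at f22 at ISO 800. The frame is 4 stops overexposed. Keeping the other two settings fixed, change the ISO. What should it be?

ISO 50

Overexposed by 4 stops → need 4 stops darker.
ISO: 800 → 400 → 200 → 100 → 50.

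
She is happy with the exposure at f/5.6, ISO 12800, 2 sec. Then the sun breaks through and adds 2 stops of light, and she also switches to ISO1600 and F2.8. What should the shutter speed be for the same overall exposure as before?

1 s

Scene light: 2 stops brighter.
ISO: 12800 → 6400 → 3200 → 1600 — 3 stops dropped (darker).
Aperture: f/5.6 → f/4 → f/2.8 — 2 stops opened up (brighter).
Net so far: 1 stop brighter. Shutter speed: 2 → 1.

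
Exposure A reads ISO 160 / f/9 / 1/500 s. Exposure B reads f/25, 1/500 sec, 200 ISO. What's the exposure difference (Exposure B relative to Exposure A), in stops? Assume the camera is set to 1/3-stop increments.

Aperture: f/9 → f/10 → f/11 → f/13 → f/14 → f/16 → f/18 → f/20 → f/22 → f/25 — 3 stops smaller aperture (darker).
Shutter speed: unchanged.
ISO: 160 → 200 — 1/3 stop higher (brighter).
Net: −3 +1/3 = −2 2/3 stops.

2 2/3 stops darker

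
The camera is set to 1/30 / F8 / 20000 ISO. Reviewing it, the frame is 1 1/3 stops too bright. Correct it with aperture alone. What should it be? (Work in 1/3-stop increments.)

Overexposed by 1 1/3 stops → need 1 1/3 stops darker.
Aperture: f/8 → f/9 → f/10 → f/11 → f/13.

f/13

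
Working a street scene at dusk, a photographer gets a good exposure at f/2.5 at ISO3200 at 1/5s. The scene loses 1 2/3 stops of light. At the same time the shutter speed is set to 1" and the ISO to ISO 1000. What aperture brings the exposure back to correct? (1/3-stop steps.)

f/1.8

Scene light: 1 2/3 stops darker.
Shutter speed: 1/5 → 1/4 → 0.3 → 0.4 → 0.5 → 0.6 → 0.8 → 1 — 2 1/3 stops longer (brighter).
ISO: 3200 → 2500 → 2000 → 1600 → 1250 → 1000 — 1 2/3 stops dropped (darker).
Net so far: 1 stop darker. Aperture: f/2.5 → f/2.2 → f/2 → f/1.8.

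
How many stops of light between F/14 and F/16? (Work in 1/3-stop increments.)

1/3 stop

f/14 → f/16 — count the steps: 1 third-stops = 1/3 stop.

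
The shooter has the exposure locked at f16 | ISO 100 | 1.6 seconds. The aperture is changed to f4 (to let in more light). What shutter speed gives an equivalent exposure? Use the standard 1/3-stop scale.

1/10s

Aperture: f/16 → f/14 → f/13 → f/11 → f/10 → f/9 → f/8 → f/7.1 → f/6.3 → f/5.6 → f/5 → f/4.5 → f/4 — 4 stops larger aperture (brighter).
Need 4 stops darker from the shutter speed: 1.6 → 1.3 → 1 → 0.8 → 0.6 → 0.5 → 0.4 → 0.3 → 1/4 → 1/5 → 1/6 → 1/8 → 1/10.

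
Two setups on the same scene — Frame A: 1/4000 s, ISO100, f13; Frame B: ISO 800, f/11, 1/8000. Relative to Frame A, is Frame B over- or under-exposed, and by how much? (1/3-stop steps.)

Aperture: f/13 → f/11 — 1/3 stop opened up (brighter).
Shutter speed: 1/4000 → 1/5000 → 1/6400 → 1/8000 — 1 stop shorter (darker).
ISO: 100 → 125 → 160 → 200 → 250 → 320 → 400 → 500 → 640 → 800 — 3 stops raised (brighter).
Net: +1/3 −1 +3 = +2 1/3 stops.

2 1/3 stops brighter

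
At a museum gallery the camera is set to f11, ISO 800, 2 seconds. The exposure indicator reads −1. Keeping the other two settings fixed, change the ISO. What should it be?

Underexposed by 1 stop → need 1 stop brighter.
ISO: 800 → 1600.

ISO 1600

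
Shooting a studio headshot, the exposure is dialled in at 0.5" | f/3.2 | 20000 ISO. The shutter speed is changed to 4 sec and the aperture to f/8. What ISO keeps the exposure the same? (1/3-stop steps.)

ISO 16000

Shutter speed: 0.5 → 0.6 → 0.8 → 1 → 1.3 → 1.6 → 2 → 2.5 → 3.2 → 4 — 3 stops slower (brighter).
Aperture: f/3.2 → f/3.5 → f/4 → f/4.5 → f/5 → f/5.6 → f/6.3 → f/7.1 → f/8 — 2 2/3 stops narrower (darker).
Net change so far: 1/3 stop brighter. Offset with the ISO: 20000 → 16000.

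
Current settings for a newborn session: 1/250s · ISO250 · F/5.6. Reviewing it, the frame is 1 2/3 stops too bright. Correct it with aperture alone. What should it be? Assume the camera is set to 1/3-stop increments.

Overexposed by 1 2/3 stops → need 1 2/3 stops darker.
Aperture: f/5.6 → f/6.3 → f/7.1 → f/8 → f/9 → f/10.

f/10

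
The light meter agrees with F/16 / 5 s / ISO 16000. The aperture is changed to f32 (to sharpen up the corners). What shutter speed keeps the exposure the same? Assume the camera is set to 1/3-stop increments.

Aperture: f/16 → f/18 → f/20 → f/22 → f/25 → f/29 → f/32 — 2 stops smaller aperture (darker).
Need 2 stops brighter from the shutter speed: 5 → 6 → 8 → 10 → 13 → 15 → 20.

20 s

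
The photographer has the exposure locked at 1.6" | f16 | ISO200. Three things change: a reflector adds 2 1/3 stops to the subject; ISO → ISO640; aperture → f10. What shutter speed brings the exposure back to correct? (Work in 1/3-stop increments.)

1/25s

Scene light: 2 1/3 stops brighter.
ISO: 200 → 250 → 320 → 400 → 500 → 640 — 1 2/3 stops raised (brighter).
Aperture: f/16 → f/14 → f/13 → f/11 → f/10 — 1 1/3 stops larger aperture (brighter).
Net so far: 5 1/3 stops brighter. Shutter speed: 1.6 → 1.3 → 1 → 0.8 → 0.6 → 0.5 → 0.4 → 0.3 → 1/4 → 1/5 → 1/6 → 1/8 → 1/10 → 1/13 → 1/15 → 1/20 → 1/25.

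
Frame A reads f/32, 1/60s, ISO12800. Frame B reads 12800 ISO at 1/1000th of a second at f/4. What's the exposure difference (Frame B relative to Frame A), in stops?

2 stops brighter

Aperture: f/32 → f/22 → f/16 → f/11 → f/8 → f/5.6 → f/4 — 6 stops larger aperture (brighter).
Shutter speed: 1/60 → 1/125 → 1/250 → 1/500 → 1/1000 — 4 stops faster (darker).
ISO: unchanged.
Net: +6 −4 = +2 stops.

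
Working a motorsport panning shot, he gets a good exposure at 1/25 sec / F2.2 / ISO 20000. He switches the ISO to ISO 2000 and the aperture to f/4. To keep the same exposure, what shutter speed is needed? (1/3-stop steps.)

ISO: 20000 → 16000 → 12800 → 10000 → 8000 → 6400 → 5000 → 4000 → 3200 → 2500 → 2000 — 3 1/3 stops dropped (darker).
Aperture: f/2.2 → f/2.5 → f/2.8 → f/3.2 → f/3.5 → f/4 — 1 2/3 stops stopped down (darker).
Net change so far: 5 stops darker. Offset with the shutter speed: 1/25 → 1/20 → 1/15 → 1/13 → 1/10 → 1/8 → 1/6 → 1/5 → 1/4 → 0.3 → 0.4 → 0.5 → 0.6 → 0.8 → 1 → 1.3.

1.3 s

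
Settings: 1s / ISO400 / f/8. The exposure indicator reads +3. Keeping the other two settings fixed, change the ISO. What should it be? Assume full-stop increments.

Overexposed by 3 stops → need 3 stops darker.
ISO: 400 → 200 → 100 → 50.

ISO 50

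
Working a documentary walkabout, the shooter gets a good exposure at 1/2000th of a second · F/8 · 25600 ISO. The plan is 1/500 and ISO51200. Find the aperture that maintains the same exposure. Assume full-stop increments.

f/22

Shutter speed: 1/2000 → 1/1000 → 1/500 — 2 stops slower (brighter).
ISO: 25600 → 51200 — 1 stop raised (brighter).
Net change so far: 3 stops brighter. Offset with the aperture: f/8 → f/11 → f/16 → f/22.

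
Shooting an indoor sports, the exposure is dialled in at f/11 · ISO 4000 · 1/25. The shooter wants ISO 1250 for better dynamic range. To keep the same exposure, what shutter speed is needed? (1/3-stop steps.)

ISO: 4000 → 3200 → 2500 → 2000 → 1600 → 1250 — 1 2/3 stops dropped (darker).
Need 1 2/3 stops brighter from the shutter speed: 1/25 → 1/20 → 1/15 → 1/13 → 1/10 → 1/8.

1/8s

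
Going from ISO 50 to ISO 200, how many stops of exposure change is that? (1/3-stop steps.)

2 stops

50 → 64 → 80 → 100 → 125 → 160 → 200 — count the steps: 6 third-stops = 2 stops.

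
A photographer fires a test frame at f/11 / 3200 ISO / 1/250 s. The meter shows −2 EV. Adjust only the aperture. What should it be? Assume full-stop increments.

f/5.6

Underexposed by 2 stops → need 2 stops brighter.
Aperture: f/11 → f/8 → f/5.6.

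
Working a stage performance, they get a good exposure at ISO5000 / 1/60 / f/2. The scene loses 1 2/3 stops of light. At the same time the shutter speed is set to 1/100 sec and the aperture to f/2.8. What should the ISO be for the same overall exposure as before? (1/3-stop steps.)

ISO 51200

Scene light: 1 2/3 stops darker.
Shutter speed: 1/60 → 1/80 → 1/100 — 2/3 stop shorter (darker).
Aperture: f/2 → f/2.2 → f/2.5 → f/2.8 — 1 stop narrower (darker).
Net so far: 3 1/3 stops darker. ISO: 5000 → 6400 → 8000 → 10000 → 12800 → 16000 → 20000 → 25600 → 32000 → 40000 → 51200.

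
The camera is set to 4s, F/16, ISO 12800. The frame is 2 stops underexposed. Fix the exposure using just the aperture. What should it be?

Underexposed by 2 stops → need 2 stops brighter.
Aperture: f/16 → f/11 → f/8.

f/8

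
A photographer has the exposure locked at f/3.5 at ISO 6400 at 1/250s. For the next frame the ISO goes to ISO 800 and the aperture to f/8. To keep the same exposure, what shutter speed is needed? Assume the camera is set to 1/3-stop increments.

ISO: 6400 → 5000 → 4000 → 3200 → 2500 → 2000 → 1600 → 1250 → 1000 → 800 — 3 stops lower (darker).
Aperture: f/3.5 → f/4 → f/4.5 → f/5 → f/5.6 → f/6.3 → f/7.1 → f/8 — 2 1/3 stops smaller aperture (darker).
Net change so far: 5 1/3 stops darker. Offset with the shutter speed: 1/250 → 1/200 → 1/160 → 1/125 → 1/100 → 1/80 → 1/60 → 1/50 → 1/40 → 1/30 → 1/25 → 1/20 → 1/15 → 1/13 → 1/10 → 1/8 → 1/6.

1/6s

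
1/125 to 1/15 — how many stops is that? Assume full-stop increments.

1/125 → 1/60 → 1/30 → 1/15 — count the steps: 3 stops.

3 stops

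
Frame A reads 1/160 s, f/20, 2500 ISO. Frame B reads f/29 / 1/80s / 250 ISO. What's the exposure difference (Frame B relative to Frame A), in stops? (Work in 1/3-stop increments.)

Aperture: f/20 → f/22 → f/25 → f/29 — 1 stop smaller aperture (darker).
Shutter speed: 1/160 → 1/125 → 1/100 → 1/80 — 1 stop slower (brighter).
ISO: 2500 → 2000 → 1600 → 1250 → 1000 → 800 → 640 → 500 → 400 → 320 → 250 — 3 1/3 stops dropped (darker).
Net: −1 +1 −3 1/3 = −3 1/3 stops.

3 1/3 stops darker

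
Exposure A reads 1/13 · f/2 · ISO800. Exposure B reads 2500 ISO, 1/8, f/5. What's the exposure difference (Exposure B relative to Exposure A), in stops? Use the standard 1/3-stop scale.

1/3 stop darker

Aperture: f/2 → f/2.2 → f/2.5 → f/2.8 → f/3.2 → f/3.5 → f/4 → f/4.5 → f/5 — 2 2/3 stops narrower (darker).
Shutter speed: 1/13 → 1/10 → 1/8 — 2/3 stop slower (brighter).
ISO: 800 → 1000 → 1250 → 1600 → 2000 → 2500 — 1 2/3 stops raised (brighter).
Net: −2 2/3 +2/3 +1 2/3 = −1/3 stops.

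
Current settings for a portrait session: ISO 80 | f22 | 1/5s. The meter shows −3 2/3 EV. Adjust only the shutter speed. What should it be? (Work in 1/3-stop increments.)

Underexposed by 3 2/3 stops → need 3 2/3 stops brighter.
Shutter speed: 1/5 → 1/4 → 0.3 → 0.4 → 0.5 → 0.6 → 0.8 → 1 → 1.3 → 1.6 → 2 → 2.5.

2.5 s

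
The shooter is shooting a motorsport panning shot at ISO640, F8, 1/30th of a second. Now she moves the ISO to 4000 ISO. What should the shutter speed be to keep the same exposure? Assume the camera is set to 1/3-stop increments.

1/200s

ISO: 640 → 800 → 1000 → 1250 → 1600 → 2000 → 2500 → 3200 → 4000 — 2 2/3 stops higher (brighter).
Need 2 2/3 stops darker from the shutter speed: 1/30 → 1/40 → 1/50 → 1/60 → 1/80 → 1/100 → 1/125 → 1/160 → 1/200.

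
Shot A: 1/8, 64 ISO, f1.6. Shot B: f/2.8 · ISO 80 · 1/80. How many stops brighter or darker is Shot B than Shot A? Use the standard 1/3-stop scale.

Aperture: f/1.6 → f/1.8 → f/2 → f/2.2 → f/2.5 → f/2.8 — 1 2/3 stops smaller aperture (darker).
Shutter speed: 1/8 → 1/10 → 1/13 → 1/15 → 1/20 → 1/25 → 1/30 → 1/40 → 1/50 → 1/60 → 1/80 — 3 1/3 stops faster (darker).
ISO: 64 → 80 — 1/3 stop higher (brighter).
Net: −1 2/3 −3 1/3 +1/3 = −4 2/3 stops.

4 2/3 stops darker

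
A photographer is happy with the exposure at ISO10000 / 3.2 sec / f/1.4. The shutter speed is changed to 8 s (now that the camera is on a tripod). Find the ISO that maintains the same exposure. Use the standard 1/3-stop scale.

ISO 4000

Shutter speed: 3.2 → 4 → 5 → 6 → 8 — 1 1/3 stops longer (brighter).
Need 1 1/3 stops darker from the ISO: 10000 → 8000 → 6400 → 5000 → 4000.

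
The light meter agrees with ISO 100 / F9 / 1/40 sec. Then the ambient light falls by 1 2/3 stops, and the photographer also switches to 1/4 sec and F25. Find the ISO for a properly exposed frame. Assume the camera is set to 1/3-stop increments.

ISO 250

Scene light: 1 2/3 stops darker.
Shutter speed: 1/40 → 1/30 → 1/25 → 1/20 → 1/15 → 1/13 → 1/10 → 1/8 → 1/6 → 1/5 → 1/4 — 3 1/3 stops slower (brighter).
Aperture: f/9 → f/10 → f/11 → f/13 → f/14 → f/16 → f/18 → f/20 → f/22 → f/25 — 3 stops narrower (darker).
Net so far: 1 1/3 stops darker. ISO: 100 → 125 → 160 → 200 → 250.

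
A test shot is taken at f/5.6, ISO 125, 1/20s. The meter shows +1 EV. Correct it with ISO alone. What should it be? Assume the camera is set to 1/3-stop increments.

Overexposed by 1 stop → need 1 stop darker.
ISO: 125 → 100 → 80 → 64.

ISO 64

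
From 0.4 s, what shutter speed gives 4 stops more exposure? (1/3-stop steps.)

6 s

Shutter speed: 0.4 → 0.5 → 0.6 → 0.8 → 1 → 1.3 → 1.6 → 2 → 2.5 → 3.2 → 4 → 5 → 6 — 4 stops slower (brighter).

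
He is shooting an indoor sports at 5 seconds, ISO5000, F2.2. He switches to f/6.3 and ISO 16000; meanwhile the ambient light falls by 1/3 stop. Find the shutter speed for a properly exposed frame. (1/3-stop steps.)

15 s

Scene light: 1/3 stop darker.
Aperture: f/2.2 → f/2.5 → f/2.8 → f/3.2 → f/3.5 → f/4 → f/4.5 → f/5 → f/5.6 → f/6.3 — 3 stops smaller aperture (darker).
ISO: 5000 → 6400 → 8000 → 10000 → 12800 → 16000 — 1 2/3 stops higher (brighter).
Net so far: 1 2/3 stops darker. Shutter speed: 5 → 6 → 8 → 10 → 13 → 15.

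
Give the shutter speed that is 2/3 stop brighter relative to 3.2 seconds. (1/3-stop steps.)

5 s

Shutter speed: 3.2 → 4 → 5 — 2/3 stop slower (brighter).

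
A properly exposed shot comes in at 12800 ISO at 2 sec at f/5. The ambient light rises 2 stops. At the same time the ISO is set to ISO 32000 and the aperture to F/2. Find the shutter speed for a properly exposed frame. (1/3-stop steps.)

1/30s

Scene light: 2 stops brighter.
ISO: 12800 → 16000 → 20000 → 25600 → 32000 — 1 1/3 stops raised (brighter).
Aperture: f/5 → f/4.5 → f/4 → f/3.5 → f/3.2 → f/2.8 → f/2.5 → f/2.2 → f/2 — 2 2/3 stops opened up (brighter).
Net so far: 6 stops brighter. Shutter speed: 2 → 1.6 → 1.3 → 1 → 0.8 → 0.6 → 0.5 → 0.4 → 0.3 → 1/4 → 1/5 → 1/6 → 1/8 → 1/10 → 1/13 → 1/15 → 1/20 → 1/25 → 1/30.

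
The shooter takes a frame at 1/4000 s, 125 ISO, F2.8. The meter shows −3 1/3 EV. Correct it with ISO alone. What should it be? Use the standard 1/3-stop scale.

Underexposed by 3 1/3 stops → need 3 1/3 stops brighter.
ISO: 125 → 160 → 200 → 250 → 320 → 400 → 500 → 640 → 800 → 1000 → 1250.

ISO 1250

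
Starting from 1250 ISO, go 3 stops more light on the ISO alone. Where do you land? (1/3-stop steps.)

ISO: 1250 → 1600 → 2000 → 2500 → 3200 → 4000 → 5000 → 6400 → 8000 → 10000 — 3 stops higher (brighter).

ISO 10000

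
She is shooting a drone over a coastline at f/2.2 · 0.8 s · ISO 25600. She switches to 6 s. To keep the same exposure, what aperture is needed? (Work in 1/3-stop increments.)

f/6.3

Shutter speed: 0.8 → 1 → 1.3 → 1.6 → 2 → 2.5 → 3.2 → 4 → 5 → 6 — 3 stops longer (brighter).
Need 3 stops darker from the aperture: f/2.2 → f/2.5 → f/2.8 → f/3.2 → f/3.5 → f/4 → f/4.5 → f/5 → f/5.6 → f/6.3.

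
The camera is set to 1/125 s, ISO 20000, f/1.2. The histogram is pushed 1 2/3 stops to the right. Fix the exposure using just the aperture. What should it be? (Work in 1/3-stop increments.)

f/2.2

Overexposed by 1 2/3 stops → need 1 2/3 stops darker.
Aperture: f/1.2 → f/1.4 → f/1.6 → f/1.8 → f/2 → f/2.2.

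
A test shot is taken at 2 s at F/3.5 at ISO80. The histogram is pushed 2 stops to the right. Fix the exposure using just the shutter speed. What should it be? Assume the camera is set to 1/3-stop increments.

0.5 s

Overexposed by 2 stops → need 2 stops darker.
Shutter speed: 2 → 1.6 → 1.3 → 1 → 0.8 → 0.6 → 0.5.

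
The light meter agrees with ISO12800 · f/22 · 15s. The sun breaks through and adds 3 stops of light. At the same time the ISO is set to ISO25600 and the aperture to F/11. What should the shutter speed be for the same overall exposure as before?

1/4s

Scene light: 3 stops brighter.
ISO: 12800 → 25600 — 1 stop raised (brighter).
Aperture: f/22 → f/16 → f/11 — 2 stops wider (brighter).
Net so far: 6 stops brighter. Shutter speed: 15 → 8 → 4 → 2 → 1 → 1/2 → 1/4.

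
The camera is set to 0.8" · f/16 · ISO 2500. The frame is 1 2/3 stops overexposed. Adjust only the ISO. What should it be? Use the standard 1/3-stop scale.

ISO 800

Overexposed by 1 2/3 stops → need 1 2/3 stops darker.
ISO: 2500 → 2000 → 1600 → 1250 → 1000 → 800.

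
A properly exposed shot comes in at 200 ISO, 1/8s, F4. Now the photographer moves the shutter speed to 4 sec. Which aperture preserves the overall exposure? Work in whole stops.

f/22

Shutter speed: 1/8 → 1/4 → 1/2 → 1 → 2 → 4 — 5 stops longer (brighter).
Need 5 stops darker from the aperture: f/4 → f/5.6 → f/8 → f/11 → f/16 → f/22.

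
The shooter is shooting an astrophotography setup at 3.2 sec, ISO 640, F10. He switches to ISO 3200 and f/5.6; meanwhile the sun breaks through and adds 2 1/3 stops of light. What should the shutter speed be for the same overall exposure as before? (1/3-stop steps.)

Scene light: 2 1/3 stops brighter.
ISO: 640 → 800 → 1000 → 1250 → 1600 → 2000 → 2500 → 3200 — 2 1/3 stops raised (brighter).
Aperture: f/10 → f/9 → f/8 → f/7.1 → f/6.3 → f/5.6 — 1 2/3 stops wider (brighter).
Net so far: 6 1/3 stops brighter. Shutter speed: 3.2 → 2.5 → 2 → 1.6 → 1.3 → 1 → 0.8 → 0.6 → 0.5 → 0.4 → 0.3 → 1/4 → 1/5 → 1/6 → 1/8 → 1/10 → 1/13 → 1/15 → 1/20 → 1/25.

1/25s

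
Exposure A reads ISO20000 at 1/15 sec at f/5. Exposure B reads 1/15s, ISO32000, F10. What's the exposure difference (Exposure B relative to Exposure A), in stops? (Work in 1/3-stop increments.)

1 1/3 stops darker

Aperture: f/5 → f/5.6 → f/6.3 → f/7.1 → f/8 → f/9 → f/10 — 2 stops smaller aperture (darker).
Shutter speed: unchanged.
ISO: 20000 → 25600 → 32000 — 2/3 stop raised (brighter).
Net: −2 +2/3 = −1 1/3 stops.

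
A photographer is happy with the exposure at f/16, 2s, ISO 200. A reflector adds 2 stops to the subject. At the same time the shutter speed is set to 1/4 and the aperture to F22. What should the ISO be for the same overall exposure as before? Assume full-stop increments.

Scene light: 2 stops brighter.
Shutter speed: 2 → 1 → 1/2 → 1/4 — 3 stops faster (darker).
Aperture: f/16 → f/22 — 1 stop smaller aperture (darker).
Net so far: 2 stops darker. ISO: 200 → 400 → 800.

ISO 800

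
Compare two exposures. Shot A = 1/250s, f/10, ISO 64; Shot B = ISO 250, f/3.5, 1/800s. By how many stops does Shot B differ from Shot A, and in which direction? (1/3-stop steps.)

3 1/3 stops brighter

Aperture: f/10 → f/9 → f/8 → f/7.1 → f/6.3 → f/5.6 → f/5 → f/4.5 → f/4 → f/3.5 — 3 stops wider (brighter).
Shutter speed: 1/250 → 1/320 → 1/400 → 1/500 → 1/640 → 1/800 — 1 2/3 stops faster (darker).
ISO: 64 → 80 → 100 → 125 → 160 → 200 → 250 — 2 stops raised (brighter).
Net: +3 −1 2/3 +2 = +3 1/3 stops.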